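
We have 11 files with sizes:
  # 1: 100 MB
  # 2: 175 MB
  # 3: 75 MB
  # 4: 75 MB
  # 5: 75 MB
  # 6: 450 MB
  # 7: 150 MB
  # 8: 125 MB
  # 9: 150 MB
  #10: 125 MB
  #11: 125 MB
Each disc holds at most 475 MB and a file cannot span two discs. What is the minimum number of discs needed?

4

Total = 450 + 175 + 150 + 150 + 125 + 125 + 125 + 100 + 75 + 75 + 75 = 1625 MB.
Lower bound: ⌈1625/475⌉ = 4 discs.
A packing using 4 discs:
  disc 1: 450 = 450
  disc 2: 175 + 150 + 150 = 475
  disc 3: 125 + 125 + 125 + 100 = 475
  disc 4: 75 + 75 + 75 = 225
This matches the lower bound, so 4 is optimal.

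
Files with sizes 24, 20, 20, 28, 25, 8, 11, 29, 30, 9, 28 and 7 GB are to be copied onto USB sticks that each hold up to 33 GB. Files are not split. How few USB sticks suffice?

8

Total = 30 + 29 + 28 + 28 + 25 + 24 + 20 + 20 + 11 + 9 + 8 + 7 = 239 GB.
Lower bound: ⌈239/33⌉ = 8 USB sticks.
A packing using 8 USB sticks:
  USB stick 1: 30 = 30
  USB stick 2: 29 = 29
  USB stick 3: 28 = 28
  USB stick 4: 28 = 28
  USB stick 5: 25 + 8 = 33
  USB stick 6: 24 + 9 = 33
  USB stick 7: 20 + 11 = 31
  USB stick 8: 20 + 7 = 27
This matches the lower bound, so 8 is optimal.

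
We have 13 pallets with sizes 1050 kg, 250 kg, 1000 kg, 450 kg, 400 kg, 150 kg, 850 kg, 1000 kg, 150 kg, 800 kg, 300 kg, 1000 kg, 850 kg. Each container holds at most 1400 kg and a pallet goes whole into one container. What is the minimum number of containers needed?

7

Total = 1050 + 1000 + 1000 + 1000 + 850 + 850 + 800 + 450 + 400 + 300 + 250 + 150 + 150 = 8250 kg.
Lower bound: ⌈8250/1400⌉ = 6 containers.
Also, 7 pallets each exceed 700 kg, and no two of those can share a container, so at least 7 containers are needed.
A packing using 7 containers:
  container 1: 1050 + 300 = 1350
  container 2: 1000 + 400 = 1400
  container 3: 1000 + 250 + 150 = 1400
  container 4: 1000 + 150 = 1150
  container 5: 850 + 450 = 1300
  container 6: 850 = 850
  container 7: 800 = 800
This matches the lower bound, so 7 is optimal.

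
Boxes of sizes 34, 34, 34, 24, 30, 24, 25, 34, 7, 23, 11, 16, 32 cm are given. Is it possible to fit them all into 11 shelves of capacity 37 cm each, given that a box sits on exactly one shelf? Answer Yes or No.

Yes

A valid assignment using 11 shelves:
  shelf 1: 34 = 34
  shelf 2: 34 = 34
  shelf 3: 34 = 34
  shelf 4: 34 = 34
  shelf 5: 32 = 32
  shelf 6: 30 + 7 = 37
  shelf 7: 25 + 11 = 36
  shelf 8: 24 = 24
  shelf 9: 24 = 24
  shelf 10: 23 = 23
  shelf 11: 16 = 16
Every load is within 37 cm, so 11 shelves suffice.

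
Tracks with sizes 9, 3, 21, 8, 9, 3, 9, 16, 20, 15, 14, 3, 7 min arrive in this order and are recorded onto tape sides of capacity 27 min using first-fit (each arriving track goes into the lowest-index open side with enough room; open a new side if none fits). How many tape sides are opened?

  9 → side 1 (new)  [load 9/27]
  3 → side 1  [load 12/27]
  21 → side 2 (new)  [load 21/27]
  8 → side 1  [load 20/27]
  9 → side 3 (new)  [load 9/27]
  3 → side 1  [load 23/27]
  9 → side 3  [load 18/27]
  16 → side 4 (new)  [load 16/27]
  20 → side 5 (new)  [load 20/27]
  15 → side 6 (new)  [load 15/27]
  14 → side 7 (new)  [load 14/27]
  3 → side 1  [load 26/27]
  7 → side 3  [load 25/27]
7 tape sides opened.

7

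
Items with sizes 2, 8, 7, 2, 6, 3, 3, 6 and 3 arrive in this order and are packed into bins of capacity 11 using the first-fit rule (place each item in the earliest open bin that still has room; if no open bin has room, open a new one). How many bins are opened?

  2 → bin 1 (new)  [load 2/11]
  8 → bin 1  [load 10/11]
  7 → bin 2 (new)  [load 7/11]
  2 → bin 2  [load 9/11]
  6 → bin 3 (new)  [load 6/11]
  3 → bin 3  [load 9/11]
  3 → bin 4 (new)  [load 3/11]
  6 → bin 4  [load 9/11]
  3 → bin 5 (new)  [load 3/11]
5 bins opened.

5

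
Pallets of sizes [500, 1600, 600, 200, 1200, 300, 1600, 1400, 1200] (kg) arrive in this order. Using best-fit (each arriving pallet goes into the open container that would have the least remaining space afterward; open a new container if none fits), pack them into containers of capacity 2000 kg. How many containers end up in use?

  500 → container 1 (new)  [load 500/2000]
  1600 → container 2 (new)  [load 1600/2000]
  600 → container 1  [load 1100/2000]
  200 → container 2  [load 1800/2000]
  1200 → container 3 (new)  [load 1200/2000]
  300 → container 3  [load 1500/2000]
  1600 → container 4 (new)  [load 1600/2000]
  1400 → container 5 (new)  [load 1400/2000]
  1200 → container 6 (new)  [load 1200/2000]
6 containers opened.

6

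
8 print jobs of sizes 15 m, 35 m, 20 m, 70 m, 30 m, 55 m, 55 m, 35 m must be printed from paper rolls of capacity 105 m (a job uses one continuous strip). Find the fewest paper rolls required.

3

Total = 70 + 55 + 55 + 35 + 35 + 30 + 20 + 15 = 315 m.
Lower bound: ⌈315/105⌉ = 3 paper rolls.
A packing using 3 paper rolls:
  roll 1: 70 + 35 = 105
  roll 2: 55 + 35 + 15 = 105
  roll 3: 55 + 30 + 20 = 105
This matches the lower bound, so 3 is optimal.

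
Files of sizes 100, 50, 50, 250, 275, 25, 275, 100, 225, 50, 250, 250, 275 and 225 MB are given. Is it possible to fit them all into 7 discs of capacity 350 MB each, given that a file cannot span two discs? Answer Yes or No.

Total = 2400 MB; ⌈2400/350⌉ = 7.
8 files each exceed half the capacity and cannot share a disc, forcing at least 8 discs.
At least 8 discs are required, but only 7 are allowed.

No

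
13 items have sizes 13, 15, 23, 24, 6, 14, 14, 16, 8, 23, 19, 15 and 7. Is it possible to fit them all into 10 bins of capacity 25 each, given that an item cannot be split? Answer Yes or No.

Yes

A valid assignment using 10 bins:
  bin 1: 24 = 24
  bin 2: 23 = 23
  bin 3: 23 = 23
  bin 4: 19 + 6 = 25
  bin 5: 16 + 8 = 24
  bin 6: 15 + 7 = 22
  bin 7: 15 = 15
  bin 8: 14 = 14
  bin 9: 14 = 14
  bin 10: 13 = 13
Every load is within 25, so 10 bins suffice.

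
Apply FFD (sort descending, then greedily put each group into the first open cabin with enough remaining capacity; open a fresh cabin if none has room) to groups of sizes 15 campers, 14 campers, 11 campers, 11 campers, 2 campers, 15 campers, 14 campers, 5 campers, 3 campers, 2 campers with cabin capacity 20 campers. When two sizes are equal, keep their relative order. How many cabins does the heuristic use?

Sorted descending: 15, 15, 14, 14, 11, 11, 5, 3, 2, 2.
  15 → cabin 1 (new)  [load 15/20]
  15 → cabin 2 (new)  [load 15/20]
  14 → cabin 3 (new)  [load 14/20]
  14 → cabin 4 (new)  [load 14/20]
  11 → cabin 5 (new)  [load 11/20]
  11 → cabin 6 (new)  [load 11/20]
  5 → cabin 1  [load 20/20]
  3 → cabin 2  [load 18/20]
  2 → cabin 2  [load 20/20]
  2 → cabin 3  [load 16/20]
6 cabins opened.

6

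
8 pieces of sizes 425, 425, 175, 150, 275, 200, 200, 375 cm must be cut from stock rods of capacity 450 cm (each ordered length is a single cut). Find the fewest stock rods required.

Total = 425 + 425 + 375 + 275 + 200 + 200 + 175 + 150 = 2225 cm.
Lower bound: ⌈2225/450⌉ = 5 stock rods.
A packing using 6 stock rods:
  stock rod 1: 425 = 425
  stock rod 2: 425 = 425
  stock rod 3: 375 = 375
  stock rod 4: 275 + 175 = 450
  stock rod 5: 200 + 200 = 400
  stock rod 6: 150 = 150
No arrangement into 5 stock rods stays within capacity, so 6 is optimal.

6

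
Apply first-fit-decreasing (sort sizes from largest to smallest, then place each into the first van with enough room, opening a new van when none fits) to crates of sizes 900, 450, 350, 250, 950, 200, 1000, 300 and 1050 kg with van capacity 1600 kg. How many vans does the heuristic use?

Sorted descending: 1050, 1000, 950, 900, 450, 350, 300, 250, 200.
  1050 → van 1 (new)  [load 1050/1600]
  1000 → van 2 (new)  [load 1000/1600]
  950 → van 3 (new)  [load 950/1600]
  900 → van 4 (new)  [load 900/1600]
  450 → van 1  [load 1500/1600]
  350 → van 2  [load 1350/1600]
  300 → van 3  [load 1250/1600]
  250 → van 2  [load 1600/1600]
  200 → van 3  [load 1450/1600]
4 vans opened.

4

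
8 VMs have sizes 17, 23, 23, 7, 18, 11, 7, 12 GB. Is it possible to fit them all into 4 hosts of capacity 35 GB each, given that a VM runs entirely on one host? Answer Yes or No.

Yes

A valid assignment using 4 hosts:
  host 1: 23 + 12 = 35
  host 2: 23 + 11 = 34
  host 3: 18 + 17 = 35
  host 4: 7 + 7 = 14
Every load is within 35 GB, so 4 hosts suffice.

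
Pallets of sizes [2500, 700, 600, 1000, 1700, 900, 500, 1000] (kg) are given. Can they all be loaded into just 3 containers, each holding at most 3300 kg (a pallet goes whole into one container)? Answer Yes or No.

Yes

A valid assignment using 3 containers:
  container 1: 2500 + 700 = 3200
  container 2: 1700 + 1000 + 600 = 3300
  container 3: 1000 + 900 + 500 = 2400
Every load is within 3300 kg, so 3 containers suffice.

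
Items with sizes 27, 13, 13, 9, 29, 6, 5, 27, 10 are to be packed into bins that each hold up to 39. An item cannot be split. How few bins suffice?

Total = 29 + 27 + 27 + 13 + 13 + 10 + 9 + 6 + 5 = 139.
Lower bound: ⌈139/39⌉ = 4 bins.
A packing using 4 bins:
  bin 1: 29 + 10 = 39
  bin 2: 27 + 9 = 36
  bin 3: 27 + 6 + 5 = 38
  bin 4: 13 + 13 = 26
This matches the lower bound, so 4 is optimal.

4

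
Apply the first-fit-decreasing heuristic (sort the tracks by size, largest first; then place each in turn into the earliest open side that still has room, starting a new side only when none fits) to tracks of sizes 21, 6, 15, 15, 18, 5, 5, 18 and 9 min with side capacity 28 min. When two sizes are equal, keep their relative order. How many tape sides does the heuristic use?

Sorted descending: 21, 18, 18, 15, 15, 9, 6, 5, 5.
  21 → side 1 (new)  [load 21/28]
  18 → side 2 (new)  [load 18/28]
  18 → side 3 (new)  [load 18/28]
  15 → side 4 (new)  [load 15/28]
  15 → side 5 (new)  [load 15/28]
  9 → side 2  [load 27/28]
  6 → side 1  [load 27/28]
  5 → side 3  [load 23/28]
  5 → side 3  [load 28/28]
5 tape sides opened.

5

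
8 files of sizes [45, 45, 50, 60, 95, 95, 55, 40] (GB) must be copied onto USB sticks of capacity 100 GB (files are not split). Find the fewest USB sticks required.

5

Total = 95 + 95 + 60 + 55 + 50 + 45 + 45 + 40 = 485 GB.
Lower bound: ⌈485/100⌉ = 5 USB sticks.
A packing using 5 USB sticks:
  USB stick 1: 95 = 95
  USB stick 2: 95 = 95
  USB stick 3: 60 + 40 = 100
  USB stick 4: 55 + 45 = 100
  USB stick 5: 50 + 45 = 95
This matches the lower bound, so 5 is optimal.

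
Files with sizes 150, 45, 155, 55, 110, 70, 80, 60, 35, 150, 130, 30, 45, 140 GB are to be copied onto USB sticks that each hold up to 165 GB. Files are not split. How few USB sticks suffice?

9

Total = 155 + 150 + 150 + 140 + 130 + 110 + 80 + 70 + 60 + 55 + 45 + 45 + 35 + 30 = 1255 GB.
Lower bound: ⌈1255/165⌉ = 8 USB sticks.
A packing using 9 USB sticks:
  USB stick 1: 155 = 155
  USB stick 2: 150 = 150
  USB stick 3: 150 = 150
  USB stick 4: 140 = 140
  USB stick 5: 130 + 35 = 165
  USB stick 6: 110 + 55 = 165
  USB stick 7: 80 + 70 = 150
  USB stick 8: 60 + 45 + 45 = 150
  USB stick 9: 30 = 30
No arrangement into 8 USB sticks stays within capacity, so 9 is optimal.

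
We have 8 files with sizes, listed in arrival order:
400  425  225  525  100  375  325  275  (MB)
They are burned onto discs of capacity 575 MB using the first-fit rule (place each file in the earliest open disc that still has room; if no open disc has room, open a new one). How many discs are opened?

6

  400 → disc 1 (new)  [load 400/575]
  425 → disc 2 (new)  [load 425/575]
  225 → disc 3 (new)  [load 225/575]
  525 → disc 4 (new)  [load 525/575]
  100 → disc 1  [load 500/575]
  375 → disc 5 (new)  [load 375/575]
  325 → disc 3  [load 550/575]
  275 → disc 6 (new)  [load 275/575]
6 discs opened.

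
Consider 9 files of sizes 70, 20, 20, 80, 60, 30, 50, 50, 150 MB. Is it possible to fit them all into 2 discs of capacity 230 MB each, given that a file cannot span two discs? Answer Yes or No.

Total = 530 MB; ⌈530/230⌉ = 3.
At least 3 discs are required, but only 2 are allowed.

No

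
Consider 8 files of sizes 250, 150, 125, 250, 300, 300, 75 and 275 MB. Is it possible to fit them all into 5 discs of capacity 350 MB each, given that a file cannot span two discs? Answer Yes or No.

No

Total = 1725 MB; ⌈1725/350⌉ = 5.
The bound of 5 does not rule out 5, but exhaustive search shows no assignment into 5 discs of capacity 350 MB exists — the minimum is 6.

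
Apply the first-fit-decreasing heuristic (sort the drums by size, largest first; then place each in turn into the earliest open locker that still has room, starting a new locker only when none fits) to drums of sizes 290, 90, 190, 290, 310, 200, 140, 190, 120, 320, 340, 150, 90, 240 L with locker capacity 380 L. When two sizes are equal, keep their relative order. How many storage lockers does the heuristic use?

9

Sorted descending: 340, 320, 310, 290, 290, 240, 200, 190, 190, 150, 140, 120, 90, 90.
  340 → locker 1 (new)  [load 340/380]
  320 → locker 2 (new)  [load 320/380]
  310 → locker 3 (new)  [load 310/380]
  290 → locker 4 (new)  [load 290/380]
  290 → locker 5 (new)  [load 290/380]
  240 → locker 6 (new)  [load 240/380]
  200 → locker 7 (new)  [load 200/380]
  190 → locker 8 (new)  [load 190/380]
  190 → locker 8  [load 380/380]
  150 → locker 7  [load 350/380]
  140 → locker 6  [load 380/380]
  120 → locker 9 (new)  [load 120/380]
  90 → locker 4  [load 380/380]
  90 → locker 5  [load 380/380]
9 storage lockers opened.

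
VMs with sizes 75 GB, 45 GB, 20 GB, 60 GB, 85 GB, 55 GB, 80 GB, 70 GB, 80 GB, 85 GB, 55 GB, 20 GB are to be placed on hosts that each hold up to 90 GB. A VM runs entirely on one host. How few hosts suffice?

10

Total = 85 + 85 + 80 + 80 + 75 + 70 + 60 + 55 + 55 + 45 + 20 + 20 = 730 GB.
Lower bound: ⌈730/90⌉ = 9 hosts.
A packing using 10 hosts:
  host 1: 85 = 85
  host 2: 85 = 85
  host 3: 80 = 80
  host 4: 80 = 80
  host 5: 75 = 75
  host 6: 70 + 20 = 90
  host 7: 60 + 20 = 80
  host 8: 55 = 55
  host 9: 55 = 55
  host 10: 45 = 45
No arrangement into 9 hosts stays within capacity, so 10 is optimal.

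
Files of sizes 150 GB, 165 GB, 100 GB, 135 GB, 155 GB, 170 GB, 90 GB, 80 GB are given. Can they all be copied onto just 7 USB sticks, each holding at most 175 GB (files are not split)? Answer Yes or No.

A valid assignment using 7 USB sticks:
  USB stick 1: 170 = 170
  USB stick 2: 165 = 165
  USB stick 3: 155 = 155
  USB stick 4: 150 = 150
  USB stick 5: 135 = 135
  USB stick 6: 100 = 100
  USB stick 7: 90 + 80 = 170
Every load is within 175 GB, so 7 USB sticks suffice.

Yes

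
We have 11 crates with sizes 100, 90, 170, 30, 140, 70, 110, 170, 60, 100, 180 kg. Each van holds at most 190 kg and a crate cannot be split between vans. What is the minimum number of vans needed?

7

Total = 180 + 170 + 170 + 140 + 110 + 100 + 100 + 90 + 70 + 60 + 30 = 1220 kg.
Lower bound: ⌈1220/190⌉ = 7 vans.
A packing using 7 vans:
  van 1: 180 = 180
  van 2: 170 = 170
  van 3: 170 = 170
  van 4: 140 + 30 = 170
  van 5: 110 + 70 = 180
  van 6: 100 + 90 = 190
  van 7: 100 + 60 = 160
This matches the lower bound, so 7 is optimal.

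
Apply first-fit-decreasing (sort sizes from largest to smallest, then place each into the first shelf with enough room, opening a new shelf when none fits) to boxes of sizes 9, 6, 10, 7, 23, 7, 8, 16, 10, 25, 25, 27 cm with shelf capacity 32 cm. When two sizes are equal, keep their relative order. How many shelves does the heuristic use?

Sorted descending: 27, 25, 25, 23, 16, 10, 10, 9, 8, 7, 7, 6.
  27 → shelf 1 (new)  [load 27/32]
  25 → shelf 2 (new)  [load 25/32]
  25 → shelf 3 (new)  [load 25/32]
  23 → shelf 4 (new)  [load 23/32]
  16 → shelf 5 (new)  [load 16/32]
  10 → shelf 5  [load 26/32]
  10 → shelf 6 (new)  [load 10/32]
  9 → shelf 4  [load 32/32]
  8 → shelf 6  [load 18/32]
  7 → shelf 2  [load 32/32]
  7 → shelf 3  [load 32/32]
  6 → shelf 5  [load 32/32]
6 shelves opened.

6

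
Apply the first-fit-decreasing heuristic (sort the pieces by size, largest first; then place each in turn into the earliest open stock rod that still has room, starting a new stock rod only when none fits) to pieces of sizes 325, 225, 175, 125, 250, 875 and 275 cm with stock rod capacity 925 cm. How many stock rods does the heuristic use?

Sorted descending: 875, 325, 275, 250, 225, 175, 125.
  875 → stock rod 1 (new)  [load 875/925]
  325 → stock rod 2 (new)  [load 325/925]
  275 → stock rod 2  [load 600/925]
  250 → stock rod 2  [load 850/925]
  225 → stock rod 3 (new)  [load 225/925]
  175 → stock rod 3  [load 400/925]
  125 → stock rod 3  [load 525/925]
3 stock rods opened.

3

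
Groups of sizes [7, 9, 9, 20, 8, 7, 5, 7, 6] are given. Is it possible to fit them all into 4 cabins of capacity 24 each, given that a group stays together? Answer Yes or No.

A valid assignment using 4 cabins:
  cabin 1: 20 = 20
  cabin 2: 9 + 9 + 6 = 24
  cabin 3: 8 + 7 + 7 = 22
  cabin 4: 7 + 5 = 12
Every load is within 24, so 4 cabins suffice.

Yes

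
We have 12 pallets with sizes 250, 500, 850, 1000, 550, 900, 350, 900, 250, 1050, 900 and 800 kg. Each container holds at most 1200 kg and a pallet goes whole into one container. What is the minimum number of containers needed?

8

Total = 1050 + 1000 + 900 + 900 + 900 + 850 + 800 + 550 + 500 + 350 + 250 + 250 = 8300 kg.
Lower bound: ⌈8300/1200⌉ = 7 containers.
A packing using 8 containers:
  container 1: 1050 = 1050
  container 2: 1000 = 1000
  container 3: 900 + 250 = 1150
  container 4: 900 + 250 = 1150
  container 5: 900 = 900
  container 6: 850 + 350 = 1200
  container 7: 800 = 800
  container 8: 550 + 500 = 1050
No arrangement into 7 containers stays within capacity, so 8 is optimal.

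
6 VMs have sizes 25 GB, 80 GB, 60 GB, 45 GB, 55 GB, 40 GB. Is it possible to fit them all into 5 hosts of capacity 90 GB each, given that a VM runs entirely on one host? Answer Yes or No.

A valid assignment using 4 hosts:
  host 1: 80 = 80
  host 2: 60 + 25 = 85
  host 3: 55 = 55
  host 4: 45 + 40 = 85
That uses only 4 ≤ 5, so 5 hosts are enough.

Yes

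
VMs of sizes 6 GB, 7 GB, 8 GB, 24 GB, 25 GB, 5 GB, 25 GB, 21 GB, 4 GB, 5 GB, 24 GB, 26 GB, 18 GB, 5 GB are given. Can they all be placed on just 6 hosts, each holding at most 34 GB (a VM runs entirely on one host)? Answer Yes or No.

Total = 203 GB; ⌈203/34⌉ = 6.
7 VMs each exceed half the capacity and cannot share a host, forcing at least 7 hosts.
At least 7 hosts are required, but only 6 are allowed.

No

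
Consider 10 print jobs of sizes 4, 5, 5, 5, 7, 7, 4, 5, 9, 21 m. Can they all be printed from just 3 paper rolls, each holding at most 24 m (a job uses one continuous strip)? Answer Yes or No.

Total = 72 m; ⌈72/24⌉ = 3.
The bound of 3 does not rule out 3, but exhaustive search shows no assignment into 3 paper rolls of capacity 24 m exists — the minimum is 4.

No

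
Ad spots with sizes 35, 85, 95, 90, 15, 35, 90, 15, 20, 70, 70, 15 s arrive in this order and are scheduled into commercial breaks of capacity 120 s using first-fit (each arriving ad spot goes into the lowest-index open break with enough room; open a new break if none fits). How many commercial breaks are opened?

7

  35 → break 1 (new)  [load 35/120]
  85 → break 1  [load 120/120]
  95 → break 2 (new)  [load 95/120]
  90 → break 3 (new)  [load 90/120]
  15 → break 2  [load 110/120]
  35 → break 4 (new)  [load 35/120]
  90 → break 5 (new)  [load 90/120]
  15 → break 3  [load 105/120]
  20 → break 4  [load 55/120]
  70 → break 6 (new)  [load 70/120]
  70 → break 7 (new)  [load 70/120]
  15 → break 3  [load 120/120]
7 commercial breaks opened.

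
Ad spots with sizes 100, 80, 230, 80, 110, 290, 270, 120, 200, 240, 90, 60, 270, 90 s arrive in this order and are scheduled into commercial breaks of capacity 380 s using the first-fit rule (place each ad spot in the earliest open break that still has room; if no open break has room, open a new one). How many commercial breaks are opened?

  100 → break 1 (new)  [load 100/380]
  80 → break 1  [load 180/380]
  230 → break 2 (new)  [load 230/380]
  80 → break 1  [load 260/380]
  110 → break 1  [load 370/380]
  290 → break 3 (new)  [load 290/380]
  270 → break 4 (new)  [load 270/380]
  120 → break 2  [load 350/380]
  200 → break 5 (new)  [load 200/380]
  240 → break 6 (new)  [load 240/380]
  90 → break 3  [load 380/380]
  60 → break 4  [load 330/380]
  270 → break 7 (new)  [load 270/380]
  90 → break 5  [load 290/380]
7 commercial breaks opened.

7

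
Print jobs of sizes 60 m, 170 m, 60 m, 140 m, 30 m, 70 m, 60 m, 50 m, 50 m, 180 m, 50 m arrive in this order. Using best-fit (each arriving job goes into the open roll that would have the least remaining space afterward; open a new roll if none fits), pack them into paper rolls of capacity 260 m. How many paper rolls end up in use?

  60 → roll 1 (new)  [load 60/260]
  170 → roll 1  [load 230/260]
  60 → roll 2 (new)  [load 60/260]
  140 → roll 2  [load 200/260]
  30 → roll 1  [load 260/260]
  70 → roll 3 (new)  [load 70/260]
  60 → roll 2  [load 260/260]
  50 → roll 3  [load 120/260]
  50 → roll 3  [load 170/260]
  180 → roll 4 (new)  [load 180/260]
  50 → roll 4  [load 230/260]
4 paper rolls opened.

4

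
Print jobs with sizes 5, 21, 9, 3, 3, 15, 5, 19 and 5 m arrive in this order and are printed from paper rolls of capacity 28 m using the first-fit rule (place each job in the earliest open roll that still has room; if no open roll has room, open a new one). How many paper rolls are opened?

  5 → roll 1 (new)  [load 5/28]
  21 → roll 1  [load 26/28]
  9 → roll 2 (new)  [load 9/28]
  3 → roll 2  [load 12/28]
  3 → roll 2  [load 15/28]
  15 → roll 3 (new)  [load 15/28]
  5 → roll 2  [load 20/28]
  19 → roll 4 (new)  [load 19/28]
  5 → roll 2  [load 25/28]
4 paper rolls opened.

4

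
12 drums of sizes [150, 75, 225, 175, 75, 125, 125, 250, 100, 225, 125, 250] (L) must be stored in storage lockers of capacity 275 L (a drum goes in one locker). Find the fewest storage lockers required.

Total = 250 + 250 + 225 + 225 + 175 + 150 + 125 + 125 + 125 + 100 + 75 + 75 = 1900 L.
Lower bound: ⌈1900/275⌉ = 7 storage lockers.
A packing using 8 storage lockers:
  locker 1: 250 = 250
  locker 2: 250 = 250
  locker 3: 225 = 225
  locker 4: 225 = 225
  locker 5: 175 + 100 = 275
  locker 6: 150 + 125 = 275
  locker 7: 125 + 125 = 250
  locker 8: 75 + 75 = 150
No arrangement into 7 storage lockers stays within capacity, so 8 is optimal.

8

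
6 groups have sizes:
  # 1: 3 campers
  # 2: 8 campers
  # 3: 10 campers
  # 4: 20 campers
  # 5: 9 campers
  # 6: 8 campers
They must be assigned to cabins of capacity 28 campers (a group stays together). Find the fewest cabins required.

Total = 20 + 10 + 9 + 8 + 8 + 3 = 58 campers.
Lower bound: ⌈58/28⌉ = 3 cabins.
A packing using 3 cabins:
  cabin 1: 20 + 8 = 28
  cabin 2: 10 + 9 + 8 = 27
  cabin 3: 3 = 3
This matches the lower bound, so 3 is optimal.

3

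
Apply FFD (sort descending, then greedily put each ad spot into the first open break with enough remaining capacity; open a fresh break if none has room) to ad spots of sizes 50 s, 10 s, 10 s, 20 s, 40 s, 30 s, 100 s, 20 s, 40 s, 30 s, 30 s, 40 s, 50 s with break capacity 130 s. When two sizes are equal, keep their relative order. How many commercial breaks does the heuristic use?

Sorted descending: 100, 50, 50, 40, 40, 40, 30, 30, 30, 20, 20, 10, 10.
  100 → break 1 (new)  [load 100/130]
  50 → break 2 (new)  [load 50/130]
  50 → break 2  [load 100/130]
  40 → break 3 (new)  [load 40/130]
  40 → break 3  [load 80/130]
  40 → break 3  [load 120/130]
  30 → break 1  [load 130/130]
  30 → break 2  [load 130/130]
  30 → break 4 (new)  [load 30/130]
  20 → break 4  [load 50/130]
  20 → break 4  [load 70/130]
  10 → break 3  [load 130/130]
  10 → break 4  [load 80/130]
4 commercial breaks opened.

4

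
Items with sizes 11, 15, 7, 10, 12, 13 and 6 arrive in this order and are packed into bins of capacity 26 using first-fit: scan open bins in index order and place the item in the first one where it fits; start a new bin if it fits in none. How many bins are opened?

3

  11 → bin 1 (new)  [load 11/26]
  15 → bin 1  [load 26/26]
  7 → bin 2 (new)  [load 7/26]
  10 → bin 2  [load 17/26]
  12 → bin 3 (new)  [load 12/26]
  13 → bin 3  [load 25/26]
  6 → bin 2  [load 23/26]
3 bins opened.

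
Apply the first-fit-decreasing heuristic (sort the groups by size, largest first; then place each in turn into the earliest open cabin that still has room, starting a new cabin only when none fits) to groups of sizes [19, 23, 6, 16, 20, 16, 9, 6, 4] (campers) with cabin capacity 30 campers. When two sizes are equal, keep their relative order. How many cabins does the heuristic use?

5

Sorted descending: 23, 20, 19, 16, 16, 9, 6, 6, 4.
  23 → cabin 1 (new)  [load 23/30]
  20 → cabin 2 (new)  [load 20/30]
  19 → cabin 3 (new)  [load 19/30]
  16 → cabin 4 (new)  [load 16/30]
  16 → cabin 5 (new)  [load 16/30]
  9 → cabin 2  [load 29/30]
  6 → cabin 1  [load 29/30]
  6 → cabin 3  [load 25/30]
  4 → cabin 3  [load 29/30]
5 cabins opened.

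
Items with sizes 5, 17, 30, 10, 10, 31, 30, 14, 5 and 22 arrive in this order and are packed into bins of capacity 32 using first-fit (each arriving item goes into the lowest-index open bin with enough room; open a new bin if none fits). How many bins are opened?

  5 → bin 1 (new)  [load 5/32]
  17 → bin 1  [load 22/32]
  30 → bin 2 (new)  [load 30/32]
  10 → bin 1  [load 32/32]
  10 → bin 3 (new)  [load 10/32]
  31 → bin 4 (new)  [load 31/32]
  30 → bin 5 (new)  [load 30/32]
  14 → bin 3  [load 24/32]
  5 → bin 3  [load 29/32]
  22 → bin 6 (new)  [load 22/32]
6 bins opened.

6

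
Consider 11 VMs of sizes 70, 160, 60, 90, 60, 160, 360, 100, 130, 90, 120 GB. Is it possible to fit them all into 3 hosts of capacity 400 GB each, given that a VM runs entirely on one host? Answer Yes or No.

No

Total = 1400 GB; ⌈1400/400⌉ = 4.
At least 4 hosts are required, but only 3 are allowed.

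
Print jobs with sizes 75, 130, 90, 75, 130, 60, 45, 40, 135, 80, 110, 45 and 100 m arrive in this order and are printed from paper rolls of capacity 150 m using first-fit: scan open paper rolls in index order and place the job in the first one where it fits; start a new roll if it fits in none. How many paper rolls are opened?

9

  75 → roll 1 (new)  [load 75/150]
  130 → roll 2 (new)  [load 130/150]
  90 → roll 3 (new)  [load 90/150]
  75 → roll 1  [load 150/150]
  130 → roll 4 (new)  [load 130/150]
  60 → roll 3  [load 150/150]
  45 → roll 5 (new)  [load 45/150]
  40 → roll 5  [load 85/150]
  135 → roll 6 (new)  [load 135/150]
  80 → roll 7 (new)  [load 80/150]
  110 → roll 8 (new)  [load 110/150]
  45 → roll 5  [load 130/150]
  100 → roll 9 (new)  [load 100/150]
9 paper rolls opened.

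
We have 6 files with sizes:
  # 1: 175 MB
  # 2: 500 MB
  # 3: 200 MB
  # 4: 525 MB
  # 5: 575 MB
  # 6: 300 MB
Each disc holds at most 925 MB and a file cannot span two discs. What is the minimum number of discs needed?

Total = 575 + 525 + 500 + 300 + 200 + 175 = 2275 MB.
Lower bound: ⌈2275/925⌉ = 3 discs.
A packing using 3 discs:
  disc 1: 575 + 300 = 875
  disc 2: 525 + 200 + 175 = 900
  disc 3: 500 = 500
This matches the lower bound, so 3 is optimal.

3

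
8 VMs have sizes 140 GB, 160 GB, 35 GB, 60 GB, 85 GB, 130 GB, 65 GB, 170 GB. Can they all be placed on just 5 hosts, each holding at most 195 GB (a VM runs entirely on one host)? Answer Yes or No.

Yes

A valid assignment using 5 hosts:
  host 1: 170 = 170
  host 2: 160 + 35 = 195
  host 3: 140 = 140
  host 4: 130 + 65 = 195
  host 5: 85 + 60 = 145
Every load is within 195 GB, so 5 hosts suffice.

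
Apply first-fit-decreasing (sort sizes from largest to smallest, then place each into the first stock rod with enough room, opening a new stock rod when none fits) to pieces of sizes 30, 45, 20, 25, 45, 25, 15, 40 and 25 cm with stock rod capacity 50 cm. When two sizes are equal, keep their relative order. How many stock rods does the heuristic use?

Sorted descending: 45, 45, 40, 30, 25, 25, 25, 20, 15.
  45 → stock rod 1 (new)  [load 45/50]
  45 → stock rod 2 (new)  [load 45/50]
  40 → stock rod 3 (new)  [load 40/50]
  30 → stock rod 4 (new)  [load 30/50]
  25 → stock rod 5 (new)  [load 25/50]
  25 → stock rod 5  [load 50/50]
  25 → stock rod 6 (new)  [load 25/50]
  20 → stock rod 4  [load 50/50]
  15 → stock rod 6  [load 40/50]
6 stock rods opened.

6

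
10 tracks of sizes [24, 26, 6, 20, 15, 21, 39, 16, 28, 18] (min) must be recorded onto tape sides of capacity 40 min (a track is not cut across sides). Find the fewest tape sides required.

Total = 39 + 28 + 26 + 24 + 21 + 20 + 18 + 16 + 15 + 6 = 213 min.
Lower bound: ⌈213/40⌉ = 6 tape sides.
A packing using 6 tape sides:
  side 1: 39 = 39
  side 2: 28 + 6 = 34
  side 3: 26 = 26
  side 4: 24 + 16 = 40
  side 5: 21 + 18 = 39
  side 6: 20 + 15 = 35
This matches the lower bound, so 6 is optimal.

6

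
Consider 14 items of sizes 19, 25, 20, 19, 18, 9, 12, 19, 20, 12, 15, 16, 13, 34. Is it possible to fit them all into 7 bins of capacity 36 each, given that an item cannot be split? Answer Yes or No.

Total = 251; ⌈251/36⌉ = 7.
The bound of 7 does not rule out 7, but exhaustive search shows no assignment into 7 bins of capacity 36 exists — the minimum is 8.

No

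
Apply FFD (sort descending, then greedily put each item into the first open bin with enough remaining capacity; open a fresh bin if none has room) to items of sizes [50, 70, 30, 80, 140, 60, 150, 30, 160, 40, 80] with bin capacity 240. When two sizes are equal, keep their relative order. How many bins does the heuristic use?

4

Sorted descending: 160, 150, 140, 80, 80, 70, 60, 50, 40, 30, 30.
  160 → bin 1 (new)  [load 160/240]
  150 → bin 2 (new)  [load 150/240]
  140 → bin 3 (new)  [load 140/240]
  80 → bin 1  [load 240/240]
  80 → bin 2  [load 230/240]
  70 → bin 3  [load 210/240]
  60 → bin 4 (new)  [load 60/240]
  50 → bin 4  [load 110/240]
  40 → bin 4  [load 150/240]
  30 → bin 3  [load 240/240]
  30 → bin 4  [load 180/240]
4 bins opened.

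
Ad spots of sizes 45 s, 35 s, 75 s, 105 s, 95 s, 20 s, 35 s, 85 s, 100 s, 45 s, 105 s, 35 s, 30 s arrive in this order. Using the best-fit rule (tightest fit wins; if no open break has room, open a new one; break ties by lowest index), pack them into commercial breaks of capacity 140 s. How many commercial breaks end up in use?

  45 → break 1 (new)  [load 45/140]
  35 → break 1  [load 80/140]
  75 → break 2 (new)  [load 75/140]
  105 → break 3 (new)  [load 105/140]
  95 → break 4 (new)  [load 95/140]
  20 → break 3  [load 125/140]
  35 → break 4  [load 130/140]
  85 → break 5 (new)  [load 85/140]
  100 → break 6 (new)  [load 100/140]
  45 → break 5  [load 130/140]
  105 → break 7 (new)  [load 105/140]
  35 → break 7  [load 140/140]
  30 → break 6  [load 130/140]
7 commercial breaks opened.

7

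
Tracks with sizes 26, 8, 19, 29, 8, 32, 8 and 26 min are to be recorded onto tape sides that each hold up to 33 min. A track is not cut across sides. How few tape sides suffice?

6

Total = 32 + 29 + 26 + 26 + 19 + 8 + 8 + 8 = 156 min.
Lower bound: ⌈156/33⌉ = 5 tape sides.
A packing using 6 tape sides:
  side 1: 32 = 32
  side 2: 29 = 29
  side 3: 26 = 26
  side 4: 26 = 26
  side 5: 19 + 8 = 27
  side 6: 8 + 8 = 16
No arrangement into 5 tape sides stays within capacity, so 6 is optimal.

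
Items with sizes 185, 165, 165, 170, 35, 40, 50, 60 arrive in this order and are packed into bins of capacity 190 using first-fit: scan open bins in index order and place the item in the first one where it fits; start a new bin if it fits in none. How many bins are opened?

5

  185 → bin 1 (new)  [load 185/190]
  165 → bin 2 (new)  [load 165/190]
  165 → bin 3 (new)  [load 165/190]
  170 → bin 4 (new)  [load 170/190]
  35 → bin 5 (new)  [load 35/190]
  40 → bin 5  [load 75/190]
  50 → bin 5  [load 125/190]
  60 → bin 5  [load 185/190]
5 bins opened.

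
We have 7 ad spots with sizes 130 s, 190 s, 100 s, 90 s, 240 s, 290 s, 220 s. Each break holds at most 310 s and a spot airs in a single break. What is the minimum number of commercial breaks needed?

Total = 290 + 240 + 220 + 190 + 130 + 100 + 90 = 1260 s.
Lower bound: ⌈1260/310⌉ = 5 commercial breaks.
A packing using 5 commercial breaks:
  break 1: 290 = 290
  break 2: 240 = 240
  break 3: 220 + 90 = 310
  break 4: 190 + 100 = 290
  break 5: 130 = 130
This matches the lower bound, so 5 is optimal.

5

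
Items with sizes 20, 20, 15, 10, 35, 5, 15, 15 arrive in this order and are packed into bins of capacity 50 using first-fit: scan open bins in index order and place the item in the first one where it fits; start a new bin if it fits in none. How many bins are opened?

3

  20 → bin 1 (new)  [load 20/50]
  20 → bin 1  [load 40/50]
  15 → bin 2 (new)  [load 15/50]
  10 → bin 1  [load 50/50]
  35 → bin 2  [load 50/50]
  5 → bin 3 (new)  [load 5/50]
  15 → bin 3  [load 20/50]
  15 → bin 3  [load 35/50]
3 bins opened.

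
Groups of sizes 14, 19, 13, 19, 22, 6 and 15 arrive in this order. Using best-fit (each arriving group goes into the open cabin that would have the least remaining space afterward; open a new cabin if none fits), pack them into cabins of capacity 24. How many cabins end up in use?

6

  14 → cabin 1 (new)  [load 14/24]
  19 → cabin 2 (new)  [load 19/24]
  13 → cabin 3 (new)  [load 13/24]
  19 → cabin 4 (new)  [load 19/24]
  22 → cabin 5 (new)  [load 22/24]
  6 → cabin 1  [load 20/24]
  15 → cabin 6 (new)  [load 15/24]
6 cabins opened.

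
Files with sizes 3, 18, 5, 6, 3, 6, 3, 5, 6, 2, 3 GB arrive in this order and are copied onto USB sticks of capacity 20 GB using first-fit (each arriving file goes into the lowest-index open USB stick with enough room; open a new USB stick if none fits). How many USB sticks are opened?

  3 → USB stick 1 (new)  [load 3/20]
  18 → USB stick 2 (new)  [load 18/20]
  5 → USB stick 1  [load 8/20]
  6 → USB stick 1  [load 14/20]
  3 → USB stick 1  [load 17/20]
  6 → USB stick 3 (new)  [load 6/20]
  3 → USB stick 1  [load 20/20]
  5 → USB stick 3  [load 11/20]
  6 → USB stick 3  [load 17/20]
  2 → USB stick 2  [load 20/20]
  3 → USB stick 3  [load 20/20]
3 USB sticks opened.

3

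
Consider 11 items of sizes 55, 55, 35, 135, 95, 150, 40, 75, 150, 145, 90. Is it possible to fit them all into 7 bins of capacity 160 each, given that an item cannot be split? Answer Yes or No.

Yes

A valid assignment using 7 bins:
  bin 1: 150 = 150
  bin 2: 150 = 150
  bin 3: 145 = 145
  bin 4: 135 = 135
  bin 5: 95 + 55 = 150
  bin 6: 90 + 55 = 145
  bin 7: 75 + 40 + 35 = 150
Every load is within 160, so 7 bins suffice.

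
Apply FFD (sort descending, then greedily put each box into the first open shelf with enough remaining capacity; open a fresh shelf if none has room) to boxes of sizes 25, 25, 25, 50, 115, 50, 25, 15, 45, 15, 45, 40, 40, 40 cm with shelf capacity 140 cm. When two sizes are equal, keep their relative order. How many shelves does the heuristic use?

5

Sorted descending: 115, 50, 50, 45, 45, 40, 40, 40, 25, 25, 25, 25, 15, 15.
  115 → shelf 1 (new)  [load 115/140]
  50 → shelf 2 (new)  [load 50/140]
  50 → shelf 2  [load 100/140]
  45 → shelf 3 (new)  [load 45/140]
  45 → shelf 3  [load 90/140]
  40 → shelf 2  [load 140/140]
  40 → shelf 3  [load 130/140]
  40 → shelf 4 (new)  [load 40/140]
  25 → shelf 1  [load 140/140]
  25 → shelf 4  [load 65/140]
  25 → shelf 4  [load 90/140]
  25 → shelf 4  [load 115/140]
  15 → shelf 4  [load 130/140]
  15 → shelf 5 (new)  [load 15/140]
5 shelves opened.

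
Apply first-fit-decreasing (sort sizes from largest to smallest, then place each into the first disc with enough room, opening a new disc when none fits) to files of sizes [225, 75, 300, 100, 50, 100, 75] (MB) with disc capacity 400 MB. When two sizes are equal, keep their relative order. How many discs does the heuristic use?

3

Sorted descending: 300, 225, 100, 100, 75, 75, 50.
  300 → disc 1 (new)  [load 300/400]
  225 → disc 2 (new)  [load 225/400]
  100 → disc 1  [load 400/400]
  100 → disc 2  [load 325/400]
  75 → disc 2  [load 400/400]
  75 → disc 3 (new)  [load 75/400]
  50 → disc 3  [load 125/400]
3 discs opened.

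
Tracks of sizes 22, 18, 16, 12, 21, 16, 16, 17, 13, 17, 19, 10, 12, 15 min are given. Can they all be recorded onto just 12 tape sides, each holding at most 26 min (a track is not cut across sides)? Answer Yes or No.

Yes

A valid assignment using 12 tape sides:
  side 1: 22 = 22
  side 2: 21 = 21
  side 3: 19 = 19
  side 4: 18 = 18
  side 5: 17 = 17
  side 6: 17 = 17
  side 7: 16 + 10 = 26
  side 8: 16 = 16
  side 9: 16 = 16
  side 10: 15 = 15
  side 11: 13 + 12 = 25
  side 12: 12 = 12
Every load is within 26 min, so 12 tape sides suffice.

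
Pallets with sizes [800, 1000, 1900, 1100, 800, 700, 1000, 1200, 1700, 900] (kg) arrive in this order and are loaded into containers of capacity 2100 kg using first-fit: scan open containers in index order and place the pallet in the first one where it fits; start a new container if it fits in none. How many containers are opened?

6

  800 → container 1 (new)  [load 800/2100]
  1000 → container 1  [load 1800/2100]
  1900 → container 2 (new)  [load 1900/2100]
  1100 → container 3 (new)  [load 1100/2100]
  800 → container 3  [load 1900/2100]
  700 → container 4 (new)  [load 700/2100]
  1000 → container 4  [load 1700/2100]
  1200 → container 5 (new)  [load 1200/2100]
  1700 → container 6 (new)  [load 1700/2100]
  900 → container 5  [load 2100/2100]
6 containers opened.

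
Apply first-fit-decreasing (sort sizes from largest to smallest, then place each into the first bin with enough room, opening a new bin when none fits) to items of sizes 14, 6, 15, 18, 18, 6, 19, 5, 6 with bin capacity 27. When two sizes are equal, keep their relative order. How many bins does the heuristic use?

Sorted descending: 19, 18, 18, 15, 14, 6, 6, 6, 5.
  19 → bin 1 (new)  [load 19/27]
  18 → bin 2 (new)  [load 18/27]
  18 → bin 3 (new)  [load 18/27]
  15 → bin 4 (new)  [load 15/27]
  14 → bin 5 (new)  [load 14/27]
  6 → bin 1  [load 25/27]
  6 → bin 2  [load 24/27]
  6 → bin 3  [load 24/27]
  5 → bin 4  [load 20/27]
5 bins opened.

5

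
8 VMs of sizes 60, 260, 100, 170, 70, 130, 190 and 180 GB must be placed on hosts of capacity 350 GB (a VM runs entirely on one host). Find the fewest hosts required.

Total = 260 + 190 + 180 + 170 + 130 + 100 + 70 + 60 = 1160 GB.
Lower bound: ⌈1160/350⌉ = 4 hosts.
A packing using 4 hosts:
  host 1: 260 + 70 = 330
  host 2: 190 + 130 = 320
  host 3: 180 + 170 = 350
  host 4: 100 + 60 = 160
This matches the lower bound, so 4 is optimal.

4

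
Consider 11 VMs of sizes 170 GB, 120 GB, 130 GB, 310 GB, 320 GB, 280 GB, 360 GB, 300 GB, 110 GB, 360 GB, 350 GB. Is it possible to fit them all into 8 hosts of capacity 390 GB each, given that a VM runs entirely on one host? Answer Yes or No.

No

Total = 2810 GB; ⌈2810/390⌉ = 8.
The bound of 8 does not rule out 8, but exhaustive search shows no assignment into 8 hosts of capacity 390 GB exists — the minimum is 9.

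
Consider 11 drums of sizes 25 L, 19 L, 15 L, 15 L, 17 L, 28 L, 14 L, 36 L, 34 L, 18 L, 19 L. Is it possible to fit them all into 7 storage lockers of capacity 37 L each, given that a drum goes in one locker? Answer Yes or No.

No

Total = 240 L; ⌈240/37⌉ = 7.
The bound of 7 does not rule out 7, but exhaustive search shows no assignment into 7 storage lockers of capacity 37 L exists — the minimum is 8.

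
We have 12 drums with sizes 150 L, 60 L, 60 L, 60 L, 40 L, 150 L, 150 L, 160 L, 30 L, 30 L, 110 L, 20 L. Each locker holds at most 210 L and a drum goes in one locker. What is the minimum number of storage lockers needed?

Total = 160 + 150 + 150 + 150 + 110 + 60 + 60 + 60 + 40 + 30 + 30 + 20 = 1020 L.
Lower bound: ⌈1020/210⌉ = 5 storage lockers.
A packing using 5 storage lockers:
  locker 1: 160 + 40 = 200
  locker 2: 150 + 60 = 210
  locker 3: 150 + 60 = 210
  locker 4: 150 + 60 = 210
  locker 5: 110 + 30 + 30 + 20 = 190
This matches the lower bound, so 5 is optimal.

5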